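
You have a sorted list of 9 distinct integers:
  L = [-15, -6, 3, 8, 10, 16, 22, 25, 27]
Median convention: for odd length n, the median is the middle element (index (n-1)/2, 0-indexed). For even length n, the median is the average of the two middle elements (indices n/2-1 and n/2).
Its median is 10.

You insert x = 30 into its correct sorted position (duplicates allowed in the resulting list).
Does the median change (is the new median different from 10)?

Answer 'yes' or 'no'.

Old median = 10
Insert x = 30
New median = 13
Changed? yes

Answer: yes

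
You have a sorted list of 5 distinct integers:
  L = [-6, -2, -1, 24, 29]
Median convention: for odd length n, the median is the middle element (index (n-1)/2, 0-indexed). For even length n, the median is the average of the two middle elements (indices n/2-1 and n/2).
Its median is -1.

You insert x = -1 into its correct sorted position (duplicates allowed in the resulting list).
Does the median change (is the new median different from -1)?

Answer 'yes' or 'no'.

Old median = -1
Insert x = -1
New median = -1
Changed? no

Answer: no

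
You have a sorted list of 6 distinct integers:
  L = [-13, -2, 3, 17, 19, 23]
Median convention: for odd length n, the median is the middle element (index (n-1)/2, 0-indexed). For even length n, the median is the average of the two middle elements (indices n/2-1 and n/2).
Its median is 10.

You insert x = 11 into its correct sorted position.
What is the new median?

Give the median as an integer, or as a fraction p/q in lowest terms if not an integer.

Old list (sorted, length 6): [-13, -2, 3, 17, 19, 23]
Old median = 10
Insert x = 11
Old length even (6). Middle pair: indices 2,3 = 3,17.
New length odd (7). New median = single middle element.
x = 11: 3 elements are < x, 3 elements are > x.
New sorted list: [-13, -2, 3, 11, 17, 19, 23]
New median = 11

Answer: 11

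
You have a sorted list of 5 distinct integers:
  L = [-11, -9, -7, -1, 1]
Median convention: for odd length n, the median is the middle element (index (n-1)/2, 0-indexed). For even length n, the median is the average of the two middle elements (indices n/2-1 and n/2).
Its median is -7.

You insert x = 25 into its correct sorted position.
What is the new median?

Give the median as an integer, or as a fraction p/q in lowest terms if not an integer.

Answer: -4

Derivation:
Old list (sorted, length 5): [-11, -9, -7, -1, 1]
Old median = -7
Insert x = 25
Old length odd (5). Middle was index 2 = -7.
New length even (6). New median = avg of two middle elements.
x = 25: 5 elements are < x, 0 elements are > x.
New sorted list: [-11, -9, -7, -1, 1, 25]
New median = -4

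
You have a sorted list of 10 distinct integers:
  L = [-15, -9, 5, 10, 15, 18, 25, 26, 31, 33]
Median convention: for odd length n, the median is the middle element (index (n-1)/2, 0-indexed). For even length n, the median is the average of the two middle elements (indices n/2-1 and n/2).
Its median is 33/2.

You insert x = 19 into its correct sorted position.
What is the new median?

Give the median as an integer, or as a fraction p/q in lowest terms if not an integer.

Answer: 18

Derivation:
Old list (sorted, length 10): [-15, -9, 5, 10, 15, 18, 25, 26, 31, 33]
Old median = 33/2
Insert x = 19
Old length even (10). Middle pair: indices 4,5 = 15,18.
New length odd (11). New median = single middle element.
x = 19: 6 elements are < x, 4 elements are > x.
New sorted list: [-15, -9, 5, 10, 15, 18, 19, 25, 26, 31, 33]
New median = 18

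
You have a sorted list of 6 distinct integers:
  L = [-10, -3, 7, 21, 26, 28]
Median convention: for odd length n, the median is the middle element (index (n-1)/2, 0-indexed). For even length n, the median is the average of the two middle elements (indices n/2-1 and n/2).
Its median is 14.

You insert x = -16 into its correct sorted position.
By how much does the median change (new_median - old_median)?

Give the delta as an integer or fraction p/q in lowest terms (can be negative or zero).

Answer: -7

Derivation:
Old median = 14
After inserting x = -16: new sorted = [-16, -10, -3, 7, 21, 26, 28]
New median = 7
Delta = 7 - 14 = -7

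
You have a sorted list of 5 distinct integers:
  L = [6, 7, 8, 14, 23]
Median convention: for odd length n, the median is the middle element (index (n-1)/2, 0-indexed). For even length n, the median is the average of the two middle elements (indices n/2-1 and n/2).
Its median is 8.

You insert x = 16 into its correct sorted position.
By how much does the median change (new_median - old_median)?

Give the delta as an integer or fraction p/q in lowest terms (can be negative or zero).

Answer: 3

Derivation:
Old median = 8
After inserting x = 16: new sorted = [6, 7, 8, 14, 16, 23]
New median = 11
Delta = 11 - 8 = 3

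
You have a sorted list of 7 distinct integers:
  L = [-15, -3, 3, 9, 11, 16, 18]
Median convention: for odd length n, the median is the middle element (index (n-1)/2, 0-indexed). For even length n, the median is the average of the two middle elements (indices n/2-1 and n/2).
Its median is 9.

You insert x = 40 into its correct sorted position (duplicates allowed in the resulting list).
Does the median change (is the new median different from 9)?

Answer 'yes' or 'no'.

Old median = 9
Insert x = 40
New median = 10
Changed? yes

Answer: yes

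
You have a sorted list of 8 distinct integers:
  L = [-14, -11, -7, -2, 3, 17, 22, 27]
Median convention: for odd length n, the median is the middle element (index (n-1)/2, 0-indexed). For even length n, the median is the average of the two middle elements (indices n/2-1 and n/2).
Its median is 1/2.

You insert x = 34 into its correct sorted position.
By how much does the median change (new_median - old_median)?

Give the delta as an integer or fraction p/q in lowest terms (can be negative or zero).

Old median = 1/2
After inserting x = 34: new sorted = [-14, -11, -7, -2, 3, 17, 22, 27, 34]
New median = 3
Delta = 3 - 1/2 = 5/2

Answer: 5/2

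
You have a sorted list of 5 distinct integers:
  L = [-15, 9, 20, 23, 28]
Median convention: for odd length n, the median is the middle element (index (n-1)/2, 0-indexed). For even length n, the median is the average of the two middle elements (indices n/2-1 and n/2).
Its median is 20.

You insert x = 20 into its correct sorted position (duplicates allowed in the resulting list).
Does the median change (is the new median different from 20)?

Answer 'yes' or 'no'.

Answer: no

Derivation:
Old median = 20
Insert x = 20
New median = 20
Changed? no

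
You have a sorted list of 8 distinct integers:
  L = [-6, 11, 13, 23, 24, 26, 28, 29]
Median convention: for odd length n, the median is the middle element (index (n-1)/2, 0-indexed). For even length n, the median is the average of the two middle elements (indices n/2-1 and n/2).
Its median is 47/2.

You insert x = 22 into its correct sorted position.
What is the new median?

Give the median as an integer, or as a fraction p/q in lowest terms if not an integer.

Old list (sorted, length 8): [-6, 11, 13, 23, 24, 26, 28, 29]
Old median = 47/2
Insert x = 22
Old length even (8). Middle pair: indices 3,4 = 23,24.
New length odd (9). New median = single middle element.
x = 22: 3 elements are < x, 5 elements are > x.
New sorted list: [-6, 11, 13, 22, 23, 24, 26, 28, 29]
New median = 23

Answer: 23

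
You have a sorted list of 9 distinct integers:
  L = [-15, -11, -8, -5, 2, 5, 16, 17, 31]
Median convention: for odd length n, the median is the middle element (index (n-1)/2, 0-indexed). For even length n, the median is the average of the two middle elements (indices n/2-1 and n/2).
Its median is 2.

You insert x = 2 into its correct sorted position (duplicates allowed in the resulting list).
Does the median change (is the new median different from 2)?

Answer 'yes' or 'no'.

Old median = 2
Insert x = 2
New median = 2
Changed? no

Answer: no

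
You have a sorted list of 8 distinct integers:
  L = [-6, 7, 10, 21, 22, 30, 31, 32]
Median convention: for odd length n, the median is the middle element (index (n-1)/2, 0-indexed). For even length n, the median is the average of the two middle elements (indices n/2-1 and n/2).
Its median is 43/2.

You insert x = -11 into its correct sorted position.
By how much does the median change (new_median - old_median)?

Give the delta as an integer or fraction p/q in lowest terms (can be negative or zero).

Old median = 43/2
After inserting x = -11: new sorted = [-11, -6, 7, 10, 21, 22, 30, 31, 32]
New median = 21
Delta = 21 - 43/2 = -1/2

Answer: -1/2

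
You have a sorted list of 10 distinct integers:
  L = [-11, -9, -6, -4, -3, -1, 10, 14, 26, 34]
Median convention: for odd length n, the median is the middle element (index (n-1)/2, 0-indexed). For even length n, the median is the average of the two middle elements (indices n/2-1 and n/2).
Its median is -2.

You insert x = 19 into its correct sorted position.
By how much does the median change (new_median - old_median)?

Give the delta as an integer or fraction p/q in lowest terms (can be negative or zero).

Answer: 1

Derivation:
Old median = -2
After inserting x = 19: new sorted = [-11, -9, -6, -4, -3, -1, 10, 14, 19, 26, 34]
New median = -1
Delta = -1 - -2 = 1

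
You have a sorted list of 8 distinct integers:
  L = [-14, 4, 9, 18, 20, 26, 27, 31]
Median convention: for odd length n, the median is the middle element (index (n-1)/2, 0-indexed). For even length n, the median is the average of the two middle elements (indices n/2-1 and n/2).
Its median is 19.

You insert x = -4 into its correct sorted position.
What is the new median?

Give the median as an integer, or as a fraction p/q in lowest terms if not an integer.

Old list (sorted, length 8): [-14, 4, 9, 18, 20, 26, 27, 31]
Old median = 19
Insert x = -4
Old length even (8). Middle pair: indices 3,4 = 18,20.
New length odd (9). New median = single middle element.
x = -4: 1 elements are < x, 7 elements are > x.
New sorted list: [-14, -4, 4, 9, 18, 20, 26, 27, 31]
New median = 18

Answer: 18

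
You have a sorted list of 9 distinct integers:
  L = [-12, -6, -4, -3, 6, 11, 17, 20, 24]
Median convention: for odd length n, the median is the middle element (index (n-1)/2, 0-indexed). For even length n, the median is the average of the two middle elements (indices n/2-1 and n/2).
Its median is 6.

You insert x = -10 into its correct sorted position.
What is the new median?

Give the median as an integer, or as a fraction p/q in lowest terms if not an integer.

Answer: 3/2

Derivation:
Old list (sorted, length 9): [-12, -6, -4, -3, 6, 11, 17, 20, 24]
Old median = 6
Insert x = -10
Old length odd (9). Middle was index 4 = 6.
New length even (10). New median = avg of two middle elements.
x = -10: 1 elements are < x, 8 elements are > x.
New sorted list: [-12, -10, -6, -4, -3, 6, 11, 17, 20, 24]
New median = 3/2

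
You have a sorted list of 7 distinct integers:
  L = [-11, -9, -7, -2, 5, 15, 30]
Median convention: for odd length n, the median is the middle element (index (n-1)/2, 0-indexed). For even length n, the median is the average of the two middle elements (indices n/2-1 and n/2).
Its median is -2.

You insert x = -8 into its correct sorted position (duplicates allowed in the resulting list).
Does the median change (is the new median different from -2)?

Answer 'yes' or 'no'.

Answer: yes

Derivation:
Old median = -2
Insert x = -8
New median = -9/2
Changed? yes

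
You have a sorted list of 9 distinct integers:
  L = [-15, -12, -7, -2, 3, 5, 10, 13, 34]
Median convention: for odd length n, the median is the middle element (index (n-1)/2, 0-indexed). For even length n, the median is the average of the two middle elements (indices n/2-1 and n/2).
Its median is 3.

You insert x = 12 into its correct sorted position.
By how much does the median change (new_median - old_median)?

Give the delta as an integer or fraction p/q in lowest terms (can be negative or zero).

Old median = 3
After inserting x = 12: new sorted = [-15, -12, -7, -2, 3, 5, 10, 12, 13, 34]
New median = 4
Delta = 4 - 3 = 1

Answer: 1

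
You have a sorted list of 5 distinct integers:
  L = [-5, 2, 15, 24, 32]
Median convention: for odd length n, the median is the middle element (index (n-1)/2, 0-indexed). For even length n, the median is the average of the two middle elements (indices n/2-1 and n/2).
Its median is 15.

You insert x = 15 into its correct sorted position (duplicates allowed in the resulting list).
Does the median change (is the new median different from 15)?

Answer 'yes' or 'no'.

Old median = 15
Insert x = 15
New median = 15
Changed? no

Answer: no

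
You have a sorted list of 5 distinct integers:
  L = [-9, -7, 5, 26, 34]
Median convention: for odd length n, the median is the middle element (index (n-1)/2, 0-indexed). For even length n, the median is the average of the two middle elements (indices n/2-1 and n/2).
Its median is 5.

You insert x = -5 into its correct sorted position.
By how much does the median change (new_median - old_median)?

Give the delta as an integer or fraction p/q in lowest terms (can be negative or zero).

Answer: -5

Derivation:
Old median = 5
After inserting x = -5: new sorted = [-9, -7, -5, 5, 26, 34]
New median = 0
Delta = 0 - 5 = -5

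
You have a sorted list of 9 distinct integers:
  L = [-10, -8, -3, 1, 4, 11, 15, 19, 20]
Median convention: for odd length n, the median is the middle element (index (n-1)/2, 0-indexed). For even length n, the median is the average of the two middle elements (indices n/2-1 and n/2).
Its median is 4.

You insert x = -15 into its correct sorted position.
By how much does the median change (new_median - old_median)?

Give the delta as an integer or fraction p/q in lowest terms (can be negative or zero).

Old median = 4
After inserting x = -15: new sorted = [-15, -10, -8, -3, 1, 4, 11, 15, 19, 20]
New median = 5/2
Delta = 5/2 - 4 = -3/2

Answer: -3/2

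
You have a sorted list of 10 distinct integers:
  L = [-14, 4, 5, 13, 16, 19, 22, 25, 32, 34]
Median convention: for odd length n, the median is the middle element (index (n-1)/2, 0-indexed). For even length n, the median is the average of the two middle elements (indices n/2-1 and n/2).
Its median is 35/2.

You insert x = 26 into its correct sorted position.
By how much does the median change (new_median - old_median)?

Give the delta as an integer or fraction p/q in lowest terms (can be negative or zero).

Answer: 3/2

Derivation:
Old median = 35/2
After inserting x = 26: new sorted = [-14, 4, 5, 13, 16, 19, 22, 25, 26, 32, 34]
New median = 19
Delta = 19 - 35/2 = 3/2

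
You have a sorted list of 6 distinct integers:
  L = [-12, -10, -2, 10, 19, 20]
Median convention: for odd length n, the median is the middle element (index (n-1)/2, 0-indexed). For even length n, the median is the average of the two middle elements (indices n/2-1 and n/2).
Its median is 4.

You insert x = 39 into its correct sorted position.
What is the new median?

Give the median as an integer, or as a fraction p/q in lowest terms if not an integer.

Old list (sorted, length 6): [-12, -10, -2, 10, 19, 20]
Old median = 4
Insert x = 39
Old length even (6). Middle pair: indices 2,3 = -2,10.
New length odd (7). New median = single middle element.
x = 39: 6 elements are < x, 0 elements are > x.
New sorted list: [-12, -10, -2, 10, 19, 20, 39]
New median = 10

Answer: 10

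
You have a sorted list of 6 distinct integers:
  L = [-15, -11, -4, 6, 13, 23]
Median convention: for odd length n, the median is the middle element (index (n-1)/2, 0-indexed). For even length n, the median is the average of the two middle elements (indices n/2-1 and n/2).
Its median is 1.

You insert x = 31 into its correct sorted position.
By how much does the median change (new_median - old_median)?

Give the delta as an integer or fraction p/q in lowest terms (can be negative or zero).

Answer: 5

Derivation:
Old median = 1
After inserting x = 31: new sorted = [-15, -11, -4, 6, 13, 23, 31]
New median = 6
Delta = 6 - 1 = 5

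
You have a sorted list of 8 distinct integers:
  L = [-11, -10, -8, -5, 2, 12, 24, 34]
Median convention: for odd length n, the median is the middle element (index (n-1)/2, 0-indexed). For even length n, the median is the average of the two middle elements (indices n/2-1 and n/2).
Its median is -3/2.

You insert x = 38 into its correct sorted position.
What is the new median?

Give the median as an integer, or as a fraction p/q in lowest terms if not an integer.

Old list (sorted, length 8): [-11, -10, -8, -5, 2, 12, 24, 34]
Old median = -3/2
Insert x = 38
Old length even (8). Middle pair: indices 3,4 = -5,2.
New length odd (9). New median = single middle element.
x = 38: 8 elements are < x, 0 elements are > x.
New sorted list: [-11, -10, -8, -5, 2, 12, 24, 34, 38]
New median = 2

Answer: 2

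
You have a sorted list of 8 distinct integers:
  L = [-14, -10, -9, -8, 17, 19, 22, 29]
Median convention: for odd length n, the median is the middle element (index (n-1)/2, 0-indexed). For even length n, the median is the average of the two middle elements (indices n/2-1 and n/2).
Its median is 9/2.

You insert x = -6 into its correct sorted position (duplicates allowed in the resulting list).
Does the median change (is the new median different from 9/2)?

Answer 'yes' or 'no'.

Old median = 9/2
Insert x = -6
New median = -6
Changed? yes

Answer: yes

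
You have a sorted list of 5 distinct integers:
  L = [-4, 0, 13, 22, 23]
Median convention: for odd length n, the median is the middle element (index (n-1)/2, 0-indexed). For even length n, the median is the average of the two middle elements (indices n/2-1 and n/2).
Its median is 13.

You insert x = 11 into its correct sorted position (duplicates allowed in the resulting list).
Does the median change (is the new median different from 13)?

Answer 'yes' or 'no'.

Old median = 13
Insert x = 11
New median = 12
Changed? yes

Answer: yes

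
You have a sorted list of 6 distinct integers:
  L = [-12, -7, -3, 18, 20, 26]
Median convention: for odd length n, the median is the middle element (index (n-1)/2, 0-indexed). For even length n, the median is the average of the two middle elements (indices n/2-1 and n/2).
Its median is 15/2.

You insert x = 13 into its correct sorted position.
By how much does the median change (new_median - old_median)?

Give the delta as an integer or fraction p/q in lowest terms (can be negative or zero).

Old median = 15/2
After inserting x = 13: new sorted = [-12, -7, -3, 13, 18, 20, 26]
New median = 13
Delta = 13 - 15/2 = 11/2

Answer: 11/2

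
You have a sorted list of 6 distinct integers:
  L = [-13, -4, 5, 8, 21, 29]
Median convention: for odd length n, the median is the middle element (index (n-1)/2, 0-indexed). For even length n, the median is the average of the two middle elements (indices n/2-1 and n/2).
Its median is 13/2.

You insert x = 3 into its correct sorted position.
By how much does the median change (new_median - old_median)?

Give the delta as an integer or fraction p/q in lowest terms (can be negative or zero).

Answer: -3/2

Derivation:
Old median = 13/2
After inserting x = 3: new sorted = [-13, -4, 3, 5, 8, 21, 29]
New median = 5
Delta = 5 - 13/2 = -3/2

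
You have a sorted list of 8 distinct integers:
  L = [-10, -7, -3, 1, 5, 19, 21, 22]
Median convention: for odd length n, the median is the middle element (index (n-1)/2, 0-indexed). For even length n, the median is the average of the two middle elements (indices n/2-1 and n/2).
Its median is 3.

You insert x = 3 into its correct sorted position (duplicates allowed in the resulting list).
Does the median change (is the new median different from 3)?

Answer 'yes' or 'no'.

Old median = 3
Insert x = 3
New median = 3
Changed? no

Answer: no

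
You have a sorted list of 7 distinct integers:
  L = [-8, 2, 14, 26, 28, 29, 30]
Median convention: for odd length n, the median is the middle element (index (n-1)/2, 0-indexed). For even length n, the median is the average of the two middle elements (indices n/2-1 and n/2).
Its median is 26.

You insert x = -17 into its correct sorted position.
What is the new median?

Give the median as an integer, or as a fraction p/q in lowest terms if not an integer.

Old list (sorted, length 7): [-8, 2, 14, 26, 28, 29, 30]
Old median = 26
Insert x = -17
Old length odd (7). Middle was index 3 = 26.
New length even (8). New median = avg of two middle elements.
x = -17: 0 elements are < x, 7 elements are > x.
New sorted list: [-17, -8, 2, 14, 26, 28, 29, 30]
New median = 20

Answer: 20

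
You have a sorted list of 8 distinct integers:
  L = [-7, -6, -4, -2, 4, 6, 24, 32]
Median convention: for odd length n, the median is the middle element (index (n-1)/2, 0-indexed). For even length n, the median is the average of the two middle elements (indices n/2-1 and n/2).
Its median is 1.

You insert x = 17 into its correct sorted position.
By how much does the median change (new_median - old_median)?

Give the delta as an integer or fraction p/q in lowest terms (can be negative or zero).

Answer: 3

Derivation:
Old median = 1
After inserting x = 17: new sorted = [-7, -6, -4, -2, 4, 6, 17, 24, 32]
New median = 4
Delta = 4 - 1 = 3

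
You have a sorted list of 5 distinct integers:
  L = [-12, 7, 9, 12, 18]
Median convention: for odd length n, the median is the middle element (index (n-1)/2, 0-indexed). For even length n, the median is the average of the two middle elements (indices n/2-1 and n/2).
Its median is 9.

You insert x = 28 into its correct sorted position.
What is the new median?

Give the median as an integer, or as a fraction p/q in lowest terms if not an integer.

Old list (sorted, length 5): [-12, 7, 9, 12, 18]
Old median = 9
Insert x = 28
Old length odd (5). Middle was index 2 = 9.
New length even (6). New median = avg of two middle elements.
x = 28: 5 elements are < x, 0 elements are > x.
New sorted list: [-12, 7, 9, 12, 18, 28]
New median = 21/2

Answer: 21/2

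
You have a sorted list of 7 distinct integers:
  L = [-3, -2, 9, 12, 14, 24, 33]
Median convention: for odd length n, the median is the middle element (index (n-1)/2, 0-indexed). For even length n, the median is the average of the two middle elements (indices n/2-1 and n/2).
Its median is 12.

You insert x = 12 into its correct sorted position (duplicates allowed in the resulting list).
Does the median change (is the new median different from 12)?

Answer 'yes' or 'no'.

Answer: no

Derivation:
Old median = 12
Insert x = 12
New median = 12
Changed? no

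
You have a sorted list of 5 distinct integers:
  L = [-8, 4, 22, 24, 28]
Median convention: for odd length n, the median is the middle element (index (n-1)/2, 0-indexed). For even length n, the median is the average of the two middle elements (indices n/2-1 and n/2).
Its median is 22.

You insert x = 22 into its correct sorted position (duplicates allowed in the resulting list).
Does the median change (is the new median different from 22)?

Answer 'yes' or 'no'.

Old median = 22
Insert x = 22
New median = 22
Changed? no

Answer: no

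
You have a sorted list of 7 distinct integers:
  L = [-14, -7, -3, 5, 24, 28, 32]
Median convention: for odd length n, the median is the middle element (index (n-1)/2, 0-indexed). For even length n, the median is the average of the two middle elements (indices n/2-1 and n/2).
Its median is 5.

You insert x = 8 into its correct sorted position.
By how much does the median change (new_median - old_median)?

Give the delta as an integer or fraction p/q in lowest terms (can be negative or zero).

Answer: 3/2

Derivation:
Old median = 5
After inserting x = 8: new sorted = [-14, -7, -3, 5, 8, 24, 28, 32]
New median = 13/2
Delta = 13/2 - 5 = 3/2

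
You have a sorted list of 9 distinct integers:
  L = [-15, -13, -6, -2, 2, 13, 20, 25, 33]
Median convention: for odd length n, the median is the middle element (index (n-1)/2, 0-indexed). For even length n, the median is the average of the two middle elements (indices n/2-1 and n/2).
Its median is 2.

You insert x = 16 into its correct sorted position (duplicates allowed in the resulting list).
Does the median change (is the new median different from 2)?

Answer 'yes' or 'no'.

Answer: yes

Derivation:
Old median = 2
Insert x = 16
New median = 15/2
Changed? yes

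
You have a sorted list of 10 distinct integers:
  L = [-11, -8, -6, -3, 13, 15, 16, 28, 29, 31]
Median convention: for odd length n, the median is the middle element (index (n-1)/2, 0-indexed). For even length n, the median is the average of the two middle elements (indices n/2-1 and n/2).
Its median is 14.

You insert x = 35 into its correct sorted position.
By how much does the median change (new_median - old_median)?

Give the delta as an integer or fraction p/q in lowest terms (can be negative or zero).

Old median = 14
After inserting x = 35: new sorted = [-11, -8, -6, -3, 13, 15, 16, 28, 29, 31, 35]
New median = 15
Delta = 15 - 14 = 1

Answer: 1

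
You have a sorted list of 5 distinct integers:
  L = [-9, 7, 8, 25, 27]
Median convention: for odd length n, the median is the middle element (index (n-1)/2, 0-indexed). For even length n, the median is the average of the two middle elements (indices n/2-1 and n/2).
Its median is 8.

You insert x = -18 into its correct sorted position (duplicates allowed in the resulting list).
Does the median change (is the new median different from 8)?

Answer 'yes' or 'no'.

Answer: yes

Derivation:
Old median = 8
Insert x = -18
New median = 15/2
Changed? yes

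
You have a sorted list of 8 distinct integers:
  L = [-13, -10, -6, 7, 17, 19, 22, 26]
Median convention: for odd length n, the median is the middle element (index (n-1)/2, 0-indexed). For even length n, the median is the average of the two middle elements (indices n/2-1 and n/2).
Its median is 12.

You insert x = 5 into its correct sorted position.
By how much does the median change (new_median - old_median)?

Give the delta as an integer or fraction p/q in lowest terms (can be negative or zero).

Answer: -5

Derivation:
Old median = 12
After inserting x = 5: new sorted = [-13, -10, -6, 5, 7, 17, 19, 22, 26]
New median = 7
Delta = 7 - 12 = -5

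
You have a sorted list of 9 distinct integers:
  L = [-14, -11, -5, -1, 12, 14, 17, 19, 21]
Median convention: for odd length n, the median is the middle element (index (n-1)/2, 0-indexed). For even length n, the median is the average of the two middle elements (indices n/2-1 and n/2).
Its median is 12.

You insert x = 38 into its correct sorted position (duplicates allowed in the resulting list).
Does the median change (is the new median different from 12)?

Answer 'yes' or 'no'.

Answer: yes

Derivation:
Old median = 12
Insert x = 38
New median = 13
Changed? yes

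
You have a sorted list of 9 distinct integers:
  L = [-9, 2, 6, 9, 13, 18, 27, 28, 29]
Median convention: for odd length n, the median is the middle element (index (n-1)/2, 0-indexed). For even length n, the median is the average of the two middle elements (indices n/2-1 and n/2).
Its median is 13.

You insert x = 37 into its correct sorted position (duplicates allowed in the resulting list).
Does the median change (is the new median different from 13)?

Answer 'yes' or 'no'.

Old median = 13
Insert x = 37
New median = 31/2
Changed? yes

Answer: yes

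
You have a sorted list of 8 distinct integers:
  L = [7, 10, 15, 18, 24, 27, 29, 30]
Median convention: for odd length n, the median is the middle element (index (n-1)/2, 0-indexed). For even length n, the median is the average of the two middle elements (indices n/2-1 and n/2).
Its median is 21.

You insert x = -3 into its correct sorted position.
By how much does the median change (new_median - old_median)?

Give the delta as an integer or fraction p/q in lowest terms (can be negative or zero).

Old median = 21
After inserting x = -3: new sorted = [-3, 7, 10, 15, 18, 24, 27, 29, 30]
New median = 18
Delta = 18 - 21 = -3

Answer: -3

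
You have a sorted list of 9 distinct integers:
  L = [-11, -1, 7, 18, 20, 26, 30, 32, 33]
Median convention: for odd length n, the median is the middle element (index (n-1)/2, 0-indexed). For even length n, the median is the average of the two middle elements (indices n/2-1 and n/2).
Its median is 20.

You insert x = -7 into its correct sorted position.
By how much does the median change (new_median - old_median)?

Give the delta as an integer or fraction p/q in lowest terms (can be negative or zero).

Answer: -1

Derivation:
Old median = 20
After inserting x = -7: new sorted = [-11, -7, -1, 7, 18, 20, 26, 30, 32, 33]
New median = 19
Delta = 19 - 20 = -1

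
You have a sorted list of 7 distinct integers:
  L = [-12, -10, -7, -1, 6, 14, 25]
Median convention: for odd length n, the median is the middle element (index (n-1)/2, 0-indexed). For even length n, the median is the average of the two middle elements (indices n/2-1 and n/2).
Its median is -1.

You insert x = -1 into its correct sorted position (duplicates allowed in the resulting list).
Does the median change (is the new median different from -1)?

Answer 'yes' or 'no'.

Answer: no

Derivation:
Old median = -1
Insert x = -1
New median = -1
Changed? no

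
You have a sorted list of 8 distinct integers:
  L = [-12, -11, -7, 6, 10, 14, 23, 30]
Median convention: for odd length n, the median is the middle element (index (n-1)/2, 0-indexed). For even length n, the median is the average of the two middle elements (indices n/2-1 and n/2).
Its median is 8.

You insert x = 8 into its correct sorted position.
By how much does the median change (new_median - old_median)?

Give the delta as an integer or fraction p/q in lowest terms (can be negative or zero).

Answer: 0

Derivation:
Old median = 8
After inserting x = 8: new sorted = [-12, -11, -7, 6, 8, 10, 14, 23, 30]
New median = 8
Delta = 8 - 8 = 0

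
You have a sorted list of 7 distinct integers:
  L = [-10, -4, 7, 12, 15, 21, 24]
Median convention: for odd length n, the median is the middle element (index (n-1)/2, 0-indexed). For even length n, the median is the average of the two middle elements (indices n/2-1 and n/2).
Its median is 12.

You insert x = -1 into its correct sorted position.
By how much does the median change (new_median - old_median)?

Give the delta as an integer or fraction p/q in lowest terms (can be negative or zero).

Answer: -5/2

Derivation:
Old median = 12
After inserting x = -1: new sorted = [-10, -4, -1, 7, 12, 15, 21, 24]
New median = 19/2
Delta = 19/2 - 12 = -5/2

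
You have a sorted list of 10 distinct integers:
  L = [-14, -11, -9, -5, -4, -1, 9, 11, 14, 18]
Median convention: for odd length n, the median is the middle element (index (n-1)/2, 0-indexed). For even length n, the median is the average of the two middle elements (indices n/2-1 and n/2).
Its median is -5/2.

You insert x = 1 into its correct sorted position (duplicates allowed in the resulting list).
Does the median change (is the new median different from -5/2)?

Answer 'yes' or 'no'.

Old median = -5/2
Insert x = 1
New median = -1
Changed? yes

Answer: yes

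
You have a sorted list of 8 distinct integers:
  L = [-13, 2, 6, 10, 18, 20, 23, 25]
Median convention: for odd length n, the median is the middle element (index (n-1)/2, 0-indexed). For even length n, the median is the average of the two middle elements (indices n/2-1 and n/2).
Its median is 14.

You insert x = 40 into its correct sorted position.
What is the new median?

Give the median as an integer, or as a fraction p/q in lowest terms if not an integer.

Old list (sorted, length 8): [-13, 2, 6, 10, 18, 20, 23, 25]
Old median = 14
Insert x = 40
Old length even (8). Middle pair: indices 3,4 = 10,18.
New length odd (9). New median = single middle element.
x = 40: 8 elements are < x, 0 elements are > x.
New sorted list: [-13, 2, 6, 10, 18, 20, 23, 25, 40]
New median = 18

Answer: 18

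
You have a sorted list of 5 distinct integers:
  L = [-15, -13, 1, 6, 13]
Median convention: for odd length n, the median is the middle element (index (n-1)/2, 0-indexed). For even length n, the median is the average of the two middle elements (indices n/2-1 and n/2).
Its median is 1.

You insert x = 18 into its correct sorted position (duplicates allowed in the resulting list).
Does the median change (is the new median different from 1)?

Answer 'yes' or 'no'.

Answer: yes

Derivation:
Old median = 1
Insert x = 18
New median = 7/2
Changed? yes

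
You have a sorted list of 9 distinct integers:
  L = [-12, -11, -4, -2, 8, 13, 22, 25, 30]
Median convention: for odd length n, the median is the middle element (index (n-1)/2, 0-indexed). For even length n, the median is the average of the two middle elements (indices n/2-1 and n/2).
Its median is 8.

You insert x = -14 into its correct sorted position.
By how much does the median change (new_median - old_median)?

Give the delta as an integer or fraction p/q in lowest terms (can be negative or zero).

Answer: -5

Derivation:
Old median = 8
After inserting x = -14: new sorted = [-14, -12, -11, -4, -2, 8, 13, 22, 25, 30]
New median = 3
Delta = 3 - 8 = -5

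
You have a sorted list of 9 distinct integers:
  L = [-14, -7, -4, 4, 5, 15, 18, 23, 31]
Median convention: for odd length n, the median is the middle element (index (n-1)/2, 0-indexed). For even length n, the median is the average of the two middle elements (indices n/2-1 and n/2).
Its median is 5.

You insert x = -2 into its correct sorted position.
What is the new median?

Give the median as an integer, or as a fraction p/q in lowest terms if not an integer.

Answer: 9/2

Derivation:
Old list (sorted, length 9): [-14, -7, -4, 4, 5, 15, 18, 23, 31]
Old median = 5
Insert x = -2
Old length odd (9). Middle was index 4 = 5.
New length even (10). New median = avg of two middle elements.
x = -2: 3 elements are < x, 6 elements are > x.
New sorted list: [-14, -7, -4, -2, 4, 5, 15, 18, 23, 31]
New median = 9/2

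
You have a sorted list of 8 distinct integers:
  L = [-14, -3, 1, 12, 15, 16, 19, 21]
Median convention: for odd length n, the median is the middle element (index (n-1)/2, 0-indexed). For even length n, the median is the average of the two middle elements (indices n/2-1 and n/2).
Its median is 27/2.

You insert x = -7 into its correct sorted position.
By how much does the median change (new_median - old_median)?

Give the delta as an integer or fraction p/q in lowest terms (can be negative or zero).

Answer: -3/2

Derivation:
Old median = 27/2
After inserting x = -7: new sorted = [-14, -7, -3, 1, 12, 15, 16, 19, 21]
New median = 12
Delta = 12 - 27/2 = -3/2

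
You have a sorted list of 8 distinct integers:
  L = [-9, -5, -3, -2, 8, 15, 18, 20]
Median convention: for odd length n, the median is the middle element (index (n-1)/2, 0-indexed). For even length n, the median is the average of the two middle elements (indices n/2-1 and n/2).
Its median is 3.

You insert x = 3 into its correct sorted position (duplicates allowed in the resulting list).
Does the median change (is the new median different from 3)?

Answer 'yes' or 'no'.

Old median = 3
Insert x = 3
New median = 3
Changed? no

Answer: no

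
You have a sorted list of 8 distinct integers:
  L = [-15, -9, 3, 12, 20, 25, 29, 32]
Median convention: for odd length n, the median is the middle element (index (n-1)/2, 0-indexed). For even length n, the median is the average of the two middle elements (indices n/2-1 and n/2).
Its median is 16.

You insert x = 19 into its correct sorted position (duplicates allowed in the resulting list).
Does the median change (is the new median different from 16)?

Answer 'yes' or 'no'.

Answer: yes

Derivation:
Old median = 16
Insert x = 19
New median = 19
Changed? yes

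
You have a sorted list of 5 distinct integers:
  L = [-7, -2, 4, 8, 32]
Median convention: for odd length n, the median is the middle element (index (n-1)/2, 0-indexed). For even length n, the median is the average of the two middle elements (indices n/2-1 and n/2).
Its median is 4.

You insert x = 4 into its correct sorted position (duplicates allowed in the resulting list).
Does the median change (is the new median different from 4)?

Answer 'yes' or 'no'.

Answer: no

Derivation:
Old median = 4
Insert x = 4
New median = 4
Changed? no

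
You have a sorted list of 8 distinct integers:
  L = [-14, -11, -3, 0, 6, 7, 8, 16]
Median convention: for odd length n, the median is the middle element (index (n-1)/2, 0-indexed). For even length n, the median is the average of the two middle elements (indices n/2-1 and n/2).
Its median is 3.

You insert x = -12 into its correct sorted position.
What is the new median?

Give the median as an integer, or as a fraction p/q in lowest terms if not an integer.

Old list (sorted, length 8): [-14, -11, -3, 0, 6, 7, 8, 16]
Old median = 3
Insert x = -12
Old length even (8). Middle pair: indices 3,4 = 0,6.
New length odd (9). New median = single middle element.
x = -12: 1 elements are < x, 7 elements are > x.
New sorted list: [-14, -12, -11, -3, 0, 6, 7, 8, 16]
New median = 0

Answer: 0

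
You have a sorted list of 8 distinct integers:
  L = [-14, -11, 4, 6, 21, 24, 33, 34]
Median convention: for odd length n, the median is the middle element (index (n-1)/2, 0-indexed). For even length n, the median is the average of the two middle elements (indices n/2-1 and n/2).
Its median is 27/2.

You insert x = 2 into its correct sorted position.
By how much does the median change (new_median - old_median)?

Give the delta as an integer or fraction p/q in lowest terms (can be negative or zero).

Answer: -15/2

Derivation:
Old median = 27/2
After inserting x = 2: new sorted = [-14, -11, 2, 4, 6, 21, 24, 33, 34]
New median = 6
Delta = 6 - 27/2 = -15/2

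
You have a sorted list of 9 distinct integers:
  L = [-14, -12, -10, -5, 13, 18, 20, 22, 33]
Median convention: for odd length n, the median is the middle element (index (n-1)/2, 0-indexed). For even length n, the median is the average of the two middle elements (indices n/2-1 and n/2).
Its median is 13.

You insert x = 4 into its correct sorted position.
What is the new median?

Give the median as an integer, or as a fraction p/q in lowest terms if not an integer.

Answer: 17/2

Derivation:
Old list (sorted, length 9): [-14, -12, -10, -5, 13, 18, 20, 22, 33]
Old median = 13
Insert x = 4
Old length odd (9). Middle was index 4 = 13.
New length even (10). New median = avg of two middle elements.
x = 4: 4 elements are < x, 5 elements are > x.
New sorted list: [-14, -12, -10, -5, 4, 13, 18, 20, 22, 33]
New median = 17/2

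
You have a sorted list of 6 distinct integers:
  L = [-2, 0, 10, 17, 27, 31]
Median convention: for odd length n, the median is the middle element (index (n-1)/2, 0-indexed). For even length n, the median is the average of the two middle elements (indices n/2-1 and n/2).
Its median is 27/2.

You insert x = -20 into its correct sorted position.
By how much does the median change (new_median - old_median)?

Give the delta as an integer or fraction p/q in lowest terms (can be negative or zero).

Old median = 27/2
After inserting x = -20: new sorted = [-20, -2, 0, 10, 17, 27, 31]
New median = 10
Delta = 10 - 27/2 = -7/2

Answer: -7/2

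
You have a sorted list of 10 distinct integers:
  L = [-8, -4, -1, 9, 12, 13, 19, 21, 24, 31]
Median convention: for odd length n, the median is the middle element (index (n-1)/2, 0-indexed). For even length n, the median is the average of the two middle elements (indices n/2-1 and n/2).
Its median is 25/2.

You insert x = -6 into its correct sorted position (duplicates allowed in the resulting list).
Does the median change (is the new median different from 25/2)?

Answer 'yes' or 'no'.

Old median = 25/2
Insert x = -6
New median = 12
Changed? yes

Answer: yes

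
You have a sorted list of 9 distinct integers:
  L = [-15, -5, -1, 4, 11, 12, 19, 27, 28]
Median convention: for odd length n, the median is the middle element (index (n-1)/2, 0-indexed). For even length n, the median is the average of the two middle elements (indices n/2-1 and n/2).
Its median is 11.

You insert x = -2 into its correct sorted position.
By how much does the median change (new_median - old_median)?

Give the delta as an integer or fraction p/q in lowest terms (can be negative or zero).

Old median = 11
After inserting x = -2: new sorted = [-15, -5, -2, -1, 4, 11, 12, 19, 27, 28]
New median = 15/2
Delta = 15/2 - 11 = -7/2

Answer: -7/2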